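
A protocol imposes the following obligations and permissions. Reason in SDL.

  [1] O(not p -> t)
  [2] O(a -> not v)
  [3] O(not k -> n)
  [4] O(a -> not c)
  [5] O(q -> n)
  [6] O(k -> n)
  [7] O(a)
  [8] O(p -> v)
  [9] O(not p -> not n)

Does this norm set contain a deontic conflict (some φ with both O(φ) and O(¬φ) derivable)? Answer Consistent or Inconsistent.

Inconsistent

Premises 3 and 6 are O(not k -> n) and O(k -> n); every ideal world satisfies not k or k, so in either case n holds — hence O(n).
Premise 9, O(not p -> not n), contraposes to O(n -> p); with O(n) we get O(p).
Premise 8 is O(p -> v); since O(p), deontic closure gives O(v).
Premise 2, O(a -> not v), contraposes to O(v -> not a); with O(v) we get O(not a).
But premise 7 directly asserts O(a).
We now have both O(not a) and O(a) — a is simultaneously obligatory and forbidden, violating the D-axiom.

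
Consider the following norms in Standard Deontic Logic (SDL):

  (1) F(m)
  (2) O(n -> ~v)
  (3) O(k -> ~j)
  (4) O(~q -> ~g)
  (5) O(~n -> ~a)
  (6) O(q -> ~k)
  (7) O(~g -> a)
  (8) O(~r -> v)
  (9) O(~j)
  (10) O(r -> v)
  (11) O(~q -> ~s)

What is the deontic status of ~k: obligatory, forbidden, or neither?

Obligatory

Premises 10 and 8 cover both cases: O(r -> v) and O(~r -> v). Since r ∨ ~r is a tautology, O(v) follows.
Premise 2 is O(n -> ~v); contrapositively O(v -> ~n). Since O(v) holds, K gives O(~n).
Applying K to premise 5 (O(~n -> ~a)) and O(~n) yields O(~a).
Premise 7, O(~g -> a), contraposes to O(~a -> g); with O(~a) we get O(g).
Premise 4, O(~q -> ~g), contraposes to O(g -> q); with O(g) we get O(q).
Applying K to premise 6 (O(q -> ~k)) and O(q) yields O(~k).
Premises 1, 3, 9, 11 do not contribute to this derivation.
Hence ~k is obligatory.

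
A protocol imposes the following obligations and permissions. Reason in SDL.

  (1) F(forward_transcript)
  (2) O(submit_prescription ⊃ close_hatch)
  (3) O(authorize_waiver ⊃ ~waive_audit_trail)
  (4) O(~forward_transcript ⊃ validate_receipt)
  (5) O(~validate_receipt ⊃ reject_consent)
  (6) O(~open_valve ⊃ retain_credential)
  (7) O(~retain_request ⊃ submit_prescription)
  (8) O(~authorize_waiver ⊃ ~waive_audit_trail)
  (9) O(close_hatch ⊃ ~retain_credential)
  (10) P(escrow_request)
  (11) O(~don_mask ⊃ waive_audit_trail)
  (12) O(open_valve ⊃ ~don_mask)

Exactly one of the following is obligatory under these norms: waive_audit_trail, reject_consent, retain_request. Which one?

By case analysis on authorize_waiver: premise 3 gives O(authorize_waiver ⊃ ~waive_audit_trail) and premise 8 gives O(~authorize_waiver ⊃ ~waive_audit_trail), so O(~waive_audit_trail) either way.
Premise 11, O(~don_mask ⊃ waive_audit_trail), contraposes to O(~waive_audit_trail ⊃ don_mask); with O(~waive_audit_trail) we get O(don_mask).
The contrapositive of premise 12 (O(open_valve ⊃ ~don_mask)) is O(don_mask ⊃ ~open_valve), and O(don_mask) is already established, so O(~open_valve).
Premise 6 is O(~open_valve ⊃ retain_credential); since O(~open_valve), deontic closure gives O(retain_credential).
The contrapositive of premise 9 (O(close_hatch ⊃ ~retain_credential)) is O(retain_credential ⊃ ~close_hatch), and O(retain_credential) is already established, so O(~close_hatch).
Premise 2 is O(submit_prescription ⊃ close_hatch); contrapositively O(~close_hatch ⊃ ~submit_prescription). Since O(~close_hatch) holds, K gives O(~submit_prescription).
Premise 7, O(~retain_request ⊃ submit_prescription), contraposes to O(~submit_prescription ⊃ retain_request); with O(~submit_prescription) we get O(retain_request).
So O(retain_request) holds — retain_request is obligatory. None of the other listed options is made obligatory by any chain of premises.

retain_request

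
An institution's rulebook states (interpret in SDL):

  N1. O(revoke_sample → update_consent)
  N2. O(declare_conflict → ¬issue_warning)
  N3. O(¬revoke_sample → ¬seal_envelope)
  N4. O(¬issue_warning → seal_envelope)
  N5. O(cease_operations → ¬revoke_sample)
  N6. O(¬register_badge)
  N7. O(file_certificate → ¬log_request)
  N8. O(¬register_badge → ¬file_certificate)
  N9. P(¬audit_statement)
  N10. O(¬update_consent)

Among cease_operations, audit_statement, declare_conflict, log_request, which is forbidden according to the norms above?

declare_conflict

From premise 10 we have O(¬update_consent).
Premise 1, O(revoke_sample → update_consent), contraposes to O(¬update_consent → ¬revoke_sample); with O(¬update_consent) we get O(¬revoke_sample).
With premise 3, O(¬revoke_sample → ¬seal_envelope), the K-axiom yields O(¬seal_envelope).
Premise 4 is O(¬issue_warning → seal_envelope); contrapositively O(¬seal_envelope → issue_warning). Since O(¬seal_envelope) holds, K gives O(issue_warning).
Premise 2 is O(declare_conflict → ¬issue_warning); contrapositively O(issue_warning → ¬declare_conflict). Since O(issue_warning) holds, K gives O(¬declare_conflict).
So O(¬declare_conflict) holds, i.e. declare_conflict is forbidden. None of the other listed options is forbidden under the premises.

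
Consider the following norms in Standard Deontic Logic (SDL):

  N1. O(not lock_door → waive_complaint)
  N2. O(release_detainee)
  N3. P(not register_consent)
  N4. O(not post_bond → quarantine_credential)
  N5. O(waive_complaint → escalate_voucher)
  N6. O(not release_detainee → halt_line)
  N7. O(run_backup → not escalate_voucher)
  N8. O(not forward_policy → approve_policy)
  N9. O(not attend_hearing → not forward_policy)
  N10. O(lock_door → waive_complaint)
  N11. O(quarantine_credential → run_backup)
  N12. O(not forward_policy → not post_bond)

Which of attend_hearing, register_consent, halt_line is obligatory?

By case analysis on lock_door: premise 10 gives O(lock_door → waive_complaint) and premise 1 gives O(not lock_door → waive_complaint), so O(waive_complaint) either way.
Applying K to premise 5 (O(waive_complaint → escalate_voucher)) and O(waive_complaint) yields O(escalate_voucher).
Premise 7, O(run_backup → not escalate_voucher), contraposes to O(escalate_voucher → not run_backup); with O(escalate_voucher) we get O(not run_backup).
Premise 11 is O(quarantine_credential → run_backup); contrapositively O(not run_backup → not quarantine_credential). Since O(not run_backup) holds, K gives O(not quarantine_credential).
The contrapositive of premise 4 (O(not post_bond → quarantine_credential)) is O(not quarantine_credential → post_bond), and O(not quarantine_credential) is already established, so O(post_bond).
The contrapositive of premise 12 (O(not forward_policy → not post_bond)) is O(post_bond → forward_policy), and O(post_bond) is already established, so O(forward_policy).
The contrapositive of premise 9 (O(not attend_hearing → not forward_policy)) is O(forward_policy → attend_hearing), and O(forward_policy) is already established, so O(attend_hearing).
So O(attend_hearing) holds — attend_hearing is obligatory. None of the other listed options is made obligatory by any chain of premises.

attend_hearing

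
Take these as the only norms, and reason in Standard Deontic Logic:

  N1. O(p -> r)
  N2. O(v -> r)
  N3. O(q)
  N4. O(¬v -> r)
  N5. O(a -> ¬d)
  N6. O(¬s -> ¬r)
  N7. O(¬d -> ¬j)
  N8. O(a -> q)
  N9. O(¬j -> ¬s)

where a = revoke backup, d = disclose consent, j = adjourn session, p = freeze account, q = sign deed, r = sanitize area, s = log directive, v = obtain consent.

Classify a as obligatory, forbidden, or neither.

Premises 2 and 4 cover both cases: O(v -> r) and O(¬v -> r). Since v ∨ ¬v is a tautology, O(r) follows.
Premise 6 is O(¬s -> ¬r); contrapositively O(r -> s). Since O(r) holds, K gives O(s).
Premise 9 is O(¬j -> ¬s); contrapositively O(s -> j). Since O(s) holds, K gives O(j).
The contrapositive of premise 7 (O(¬d -> ¬j)) is O(j -> d), and O(j) is already established, so O(d).
The contrapositive of premise 5 (O(a -> ¬d)) is O(d -> ¬a), and O(d) is already established, so O(¬a).
Premises 1, 3, 8 do not contribute to this derivation.
Thus O(¬a), which is F(a): a is forbidden.

Forbidden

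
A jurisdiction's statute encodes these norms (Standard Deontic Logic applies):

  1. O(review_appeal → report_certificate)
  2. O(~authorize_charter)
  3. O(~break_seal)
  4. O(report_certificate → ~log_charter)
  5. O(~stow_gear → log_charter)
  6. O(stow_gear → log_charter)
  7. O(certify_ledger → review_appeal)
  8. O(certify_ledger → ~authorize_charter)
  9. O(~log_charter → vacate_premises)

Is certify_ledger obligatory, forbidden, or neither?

Premises 5 and 6 cover both cases: O(~stow_gear → log_charter) and O(stow_gear → log_charter). Since ~stow_gear ∨ stow_gear is a tautology, O(log_charter) follows.
The contrapositive of premise 4 (O(report_certificate → ~log_charter)) is O(log_charter → ~report_certificate), and O(log_charter) is already established, so O(~report_certificate).
Premise 1 is O(review_appeal → report_certificate); contrapositively O(~report_certificate → ~review_appeal). Since O(~report_certificate) holds, K gives O(~review_appeal).
Premise 7, O(certify_ledger → review_appeal), contraposes to O(~review_appeal → ~certify_ledger); with O(~review_appeal) we get O(~certify_ledger).
Premises 2, 3, 8, 9 do not contribute to this derivation.
Thus O(~certify_ledger), which is F(certify_ledger): certify_ledger is forbidden.

Forbidden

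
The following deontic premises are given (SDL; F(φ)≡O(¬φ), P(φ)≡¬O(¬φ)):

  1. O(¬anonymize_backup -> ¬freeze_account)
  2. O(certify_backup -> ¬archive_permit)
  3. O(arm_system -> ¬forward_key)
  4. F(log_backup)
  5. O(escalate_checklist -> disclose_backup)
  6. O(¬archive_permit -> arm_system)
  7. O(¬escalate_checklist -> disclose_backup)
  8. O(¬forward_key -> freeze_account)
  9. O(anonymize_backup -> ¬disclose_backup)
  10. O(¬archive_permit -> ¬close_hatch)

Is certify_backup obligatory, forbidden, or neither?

Forbidden

Premises 7 and 5 are O(¬escalate_checklist -> disclose_backup) and O(escalate_checklist -> disclose_backup); every ideal world satisfies ¬escalate_checklist or escalate_checklist, so in either case disclose_backup holds — hence O(disclose_backup).
Premise 9, O(anonymize_backup -> ¬disclose_backup), contraposes to O(disclose_backup -> ¬anonymize_backup); with O(disclose_backup) we get O(¬anonymize_backup).
Premise 1 is O(¬anonymize_backup -> ¬freeze_account); since O(¬anonymize_backup), deontic closure gives O(¬freeze_account).
The contrapositive of premise 8 (O(¬forward_key -> freeze_account)) is O(¬freeze_account -> forward_key), and O(¬freeze_account) is already established, so O(forward_key).
The contrapositive of premise 3 (O(arm_system -> ¬forward_key)) is O(forward_key -> ¬arm_system), and O(forward_key) is already established, so O(¬arm_system).
Premise 6 is O(¬archive_permit -> arm_system); contrapositively O(¬arm_system -> archive_permit). Since O(¬arm_system) holds, K gives O(archive_permit).
Premise 2 is O(certify_backup -> ¬archive_permit); contrapositively O(archive_permit -> ¬certify_backup). Since O(archive_permit) holds, K gives O(¬certify_backup).
Premises 4, 10 do not contribute to this derivation.
Thus O(¬certify_backup), which is F(certify_backup): certify_backup is forbidden.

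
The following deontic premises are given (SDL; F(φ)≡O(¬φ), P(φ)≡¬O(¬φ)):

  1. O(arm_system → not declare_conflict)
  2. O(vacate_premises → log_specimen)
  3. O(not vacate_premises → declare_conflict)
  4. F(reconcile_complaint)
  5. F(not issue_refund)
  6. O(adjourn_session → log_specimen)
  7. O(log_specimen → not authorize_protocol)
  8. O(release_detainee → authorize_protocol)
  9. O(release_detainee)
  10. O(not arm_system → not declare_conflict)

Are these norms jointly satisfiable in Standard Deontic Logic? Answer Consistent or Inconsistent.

Inconsistent

Premises 1 and 10 cover both cases: O(arm_system → not declare_conflict) and O(not arm_system → not declare_conflict). Since arm_system ∨ not arm_system is a tautology, O(not declare_conflict) follows.
Premise 3 is O(not vacate_premises → declare_conflict); contrapositively O(not declare_conflict → vacate_premises). Since O(not declare_conflict) holds, K gives O(vacate_premises).
From O(vacate_premises) and premise 2, O(vacate_premises → log_specimen), we obtain O(log_specimen).
With premise 7, O(log_specimen → not authorize_protocol), the K-axiom yields O(not authorize_protocol).
Premise 8 is O(release_detainee → authorize_protocol); contrapositively O(not authorize_protocol → not release_detainee). Since O(not authorize_protocol) holds, K gives O(not release_detainee).
Yet premise 9 states O(release_detainee).
We now have both O(not release_detainee) and O(release_detainee) — release_detainee is simultaneously obligatory and forbidden, violating the D-axiom.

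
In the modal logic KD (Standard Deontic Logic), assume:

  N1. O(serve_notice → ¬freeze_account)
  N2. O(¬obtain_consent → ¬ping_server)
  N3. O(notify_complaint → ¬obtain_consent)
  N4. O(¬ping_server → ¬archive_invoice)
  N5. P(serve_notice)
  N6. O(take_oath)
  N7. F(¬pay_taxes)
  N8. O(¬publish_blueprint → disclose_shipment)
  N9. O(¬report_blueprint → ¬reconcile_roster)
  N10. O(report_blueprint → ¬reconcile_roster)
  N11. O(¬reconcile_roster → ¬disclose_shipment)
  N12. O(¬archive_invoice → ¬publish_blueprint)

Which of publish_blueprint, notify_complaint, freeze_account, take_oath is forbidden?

notify_complaint

Premises 9 and 10 are O(¬report_blueprint → ¬reconcile_roster) and O(report_blueprint → ¬reconcile_roster); every ideal world satisfies ¬report_blueprint or report_blueprint, so in either case ¬reconcile_roster holds — hence O(¬reconcile_roster).
Applying K to premise 11 (O(¬reconcile_roster → ¬disclose_shipment)) and O(¬reconcile_roster) yields O(¬disclose_shipment).
Premise 8, O(¬publish_blueprint → disclose_shipment), contraposes to O(¬disclose_shipment → publish_blueprint); with O(¬disclose_shipment) we get O(publish_blueprint).
Premise 12, O(¬archive_invoice → ¬publish_blueprint), contraposes to O(publish_blueprint → archive_invoice); with O(publish_blueprint) we get O(archive_invoice).
Premise 4, O(¬ping_server → ¬archive_invoice), contraposes to O(archive_invoice → ping_server); with O(archive_invoice) we get O(ping_server).
Premise 2 is O(¬obtain_consent → ¬ping_server); contrapositively O(ping_server → obtain_consent). Since O(ping_server) holds, K gives O(obtain_consent).
Premise 3, O(notify_complaint → ¬obtain_consent), contraposes to O(obtain_consent → ¬notify_complaint); with O(obtain_consent) we get O(¬notify_complaint).
So O(¬notify_complaint) holds, i.e. notify_complaint is forbidden. None of the other listed options is forbidden under the premises.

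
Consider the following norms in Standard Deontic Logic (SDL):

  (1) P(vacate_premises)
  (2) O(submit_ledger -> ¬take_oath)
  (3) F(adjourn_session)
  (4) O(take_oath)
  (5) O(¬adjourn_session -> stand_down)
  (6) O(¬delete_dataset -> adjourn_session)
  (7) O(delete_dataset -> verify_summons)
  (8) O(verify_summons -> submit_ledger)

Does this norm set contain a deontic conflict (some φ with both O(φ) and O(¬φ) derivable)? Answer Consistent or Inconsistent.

Inconsistent

From premise 4 we have O(take_oath).
The contrapositive of premise 2 (O(submit_ledger -> ¬take_oath)) is O(take_oath -> ¬submit_ledger), and O(take_oath) is already established, so O(¬submit_ledger).
Premise 8, O(verify_summons -> submit_ledger), contraposes to O(¬submit_ledger -> ¬verify_summons); with O(¬submit_ledger) we get O(¬verify_summons).
Premise 7, O(delete_dataset -> verify_summons), contraposes to O(¬verify_summons -> ¬delete_dataset); with O(¬verify_summons) we get O(¬delete_dataset).
With premise 6, O(¬delete_dataset -> adjourn_session), the K-axiom yields O(adjourn_session).
However, F(adjourn_session) at premise 3 amounts to O(¬adjourn_session).
We now have both O(adjourn_session) and O(¬adjourn_session) — adjourn_session is simultaneously obligatory and forbidden, violating the D-axiom.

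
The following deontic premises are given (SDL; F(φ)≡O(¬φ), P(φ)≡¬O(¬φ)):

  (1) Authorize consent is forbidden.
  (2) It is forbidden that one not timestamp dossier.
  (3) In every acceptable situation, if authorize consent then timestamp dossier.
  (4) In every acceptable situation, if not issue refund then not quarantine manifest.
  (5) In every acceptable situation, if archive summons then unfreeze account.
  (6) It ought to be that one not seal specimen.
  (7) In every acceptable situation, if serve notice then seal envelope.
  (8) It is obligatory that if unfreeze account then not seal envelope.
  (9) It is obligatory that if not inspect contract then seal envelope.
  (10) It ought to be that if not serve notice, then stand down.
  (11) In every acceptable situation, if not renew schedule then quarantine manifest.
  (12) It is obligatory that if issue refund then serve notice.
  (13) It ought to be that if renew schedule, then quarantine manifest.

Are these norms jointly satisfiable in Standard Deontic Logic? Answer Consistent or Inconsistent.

Consistent

Premise 3 is O(authorize_consent → timestamp_dossier); even if O(timestamp_dossier) held, inferring O(authorize_consent) would be affirming the consequent — invalid.
So O(authorize_consent) is not derivable, and the apparent clash with O(¬authorize_consent) does not arise.
A world satisfying every obligation exists (e.g. archive_summons=false, authorize_consent=false, inspect_contract=false, issue_refund=true, quarantine_manifest=true, renew_schedule=false, seal_envelope=true, seal_specimen=false, serve_notice=true, stand_down=false, timestamp_dossier=true, unfreeze_account=false); no atom is both obligatory and forbidden, so the set is consistent.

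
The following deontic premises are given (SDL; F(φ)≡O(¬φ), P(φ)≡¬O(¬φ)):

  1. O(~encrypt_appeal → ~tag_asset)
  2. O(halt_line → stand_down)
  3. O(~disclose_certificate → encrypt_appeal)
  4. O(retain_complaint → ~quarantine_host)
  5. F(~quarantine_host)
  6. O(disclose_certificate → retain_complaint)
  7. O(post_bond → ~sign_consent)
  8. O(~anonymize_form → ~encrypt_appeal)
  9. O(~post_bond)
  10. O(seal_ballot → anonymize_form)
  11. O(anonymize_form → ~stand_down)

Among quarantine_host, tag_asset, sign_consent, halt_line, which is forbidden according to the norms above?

F(~quarantine_host) at premise 5 means O(quarantine_host).
Premise 4 is O(retain_complaint → ~quarantine_host); contrapositively O(quarantine_host → ~retain_complaint). Since O(quarantine_host) holds, K gives O(~retain_complaint).
Premise 6, O(disclose_certificate → retain_complaint), contraposes to O(~retain_complaint → ~disclose_certificate); with O(~retain_complaint) we get O(~disclose_certificate).
Applying K to premise 3 (O(~disclose_certificate → encrypt_appeal)) and O(~disclose_certificate) yields O(encrypt_appeal).
The contrapositive of premise 8 (O(~anonymize_form → ~encrypt_appeal)) is O(encrypt_appeal → anonymize_form), and O(encrypt_appeal) is already established, so O(anonymize_form).
Premise 11 is O(anonymize_form → ~stand_down); since O(anonymize_form), deontic closure gives O(~stand_down).
Premise 2, O(halt_line → stand_down), contraposes to O(~stand_down → ~halt_line); with O(~stand_down) we get O(~halt_line).
So O(~halt_line) holds, i.e. halt_line is forbidden. None of the other listed options is forbidden under the premises.

halt_line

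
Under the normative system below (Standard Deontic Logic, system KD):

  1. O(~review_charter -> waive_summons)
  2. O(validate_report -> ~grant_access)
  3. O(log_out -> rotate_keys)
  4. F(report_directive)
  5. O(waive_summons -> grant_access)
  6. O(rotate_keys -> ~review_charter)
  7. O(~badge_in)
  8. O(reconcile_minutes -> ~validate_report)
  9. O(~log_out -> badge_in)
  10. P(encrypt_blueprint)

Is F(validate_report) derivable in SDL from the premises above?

Yes

Premise 7 states O(~badge_in) outright.
Premise 9 is O(~log_out -> badge_in); contrapositively O(~badge_in -> log_out). Since O(~badge_in) holds, K gives O(log_out).
With premise 3, O(log_out -> rotate_keys), the K-axiom yields O(rotate_keys).
From O(rotate_keys) and premise 6, O(rotate_keys -> ~review_charter), we obtain O(~review_charter).
Applying K to premise 1 (O(~review_charter -> waive_summons)) and O(~review_charter) yields O(waive_summons).
Applying K to premise 5 (O(waive_summons -> grant_access)) and O(waive_summons) yields O(grant_access).
The contrapositive of premise 2 (O(validate_report -> ~grant_access)) is O(grant_access -> ~validate_report), and O(grant_access) is already established, so O(~validate_report).
Premises 4, 8, 10 do not contribute to this derivation.
So O(~validate_report) holds, i.e. F(validate_report). The claim follows.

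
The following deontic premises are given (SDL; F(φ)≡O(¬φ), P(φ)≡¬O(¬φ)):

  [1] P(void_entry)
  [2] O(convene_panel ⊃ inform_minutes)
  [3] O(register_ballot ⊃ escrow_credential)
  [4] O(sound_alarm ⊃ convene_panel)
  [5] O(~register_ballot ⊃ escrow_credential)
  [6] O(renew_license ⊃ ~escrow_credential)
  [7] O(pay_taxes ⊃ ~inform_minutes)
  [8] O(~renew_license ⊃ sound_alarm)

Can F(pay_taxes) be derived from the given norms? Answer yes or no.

Yes

Premises 3 and 5 are O(register_ballot ⊃ escrow_credential) and O(~register_ballot ⊃ escrow_credential); every ideal world satisfies register_ballot or ~register_ballot, so in either case escrow_credential holds — hence O(escrow_credential).
Premise 6 is O(renew_license ⊃ ~escrow_credential); contrapositively O(escrow_credential ⊃ ~renew_license). Since O(escrow_credential) holds, K gives O(~renew_license).
Premise 8 is O(~renew_license ⊃ sound_alarm); since O(~renew_license), deontic closure gives O(sound_alarm).
From O(sound_alarm) and premise 4, O(sound_alarm ⊃ convene_panel), we obtain O(convene_panel).
Applying K to premise 2 (O(convene_panel ⊃ inform_minutes)) and O(convene_panel) yields O(inform_minutes).
Premise 7 is O(pay_taxes ⊃ ~inform_minutes); contrapositively O(inform_minutes ⊃ ~pay_taxes). Since O(inform_minutes) holds, K gives O(~pay_taxes).
Premise 1 does not contribute to this derivation.
So O(~pay_taxes) holds, i.e. F(pay_taxes). The claim follows.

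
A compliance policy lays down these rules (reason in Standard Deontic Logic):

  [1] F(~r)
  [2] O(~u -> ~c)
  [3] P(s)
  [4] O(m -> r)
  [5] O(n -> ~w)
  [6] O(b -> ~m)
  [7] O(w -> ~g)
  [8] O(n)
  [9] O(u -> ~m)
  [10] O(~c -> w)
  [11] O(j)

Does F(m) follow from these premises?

Yes

Premise 8 states O(n) outright.
Premise 5 is O(n -> ~w); since O(n), deontic closure gives O(~w).
Premise 10, O(~c -> w), contraposes to O(~w -> c); with O(~w) we get O(c).
The contrapositive of premise 2 (O(~u -> ~c)) is O(c -> u), and O(c) is already established, so O(u).
Applying K to premise 9 (O(u -> ~m)) and O(u) yields O(~m).
Premises 1, 3, 4, 6, 7, 11 do not contribute to this derivation.
So O(~m) holds, i.e. F(m). The claim follows.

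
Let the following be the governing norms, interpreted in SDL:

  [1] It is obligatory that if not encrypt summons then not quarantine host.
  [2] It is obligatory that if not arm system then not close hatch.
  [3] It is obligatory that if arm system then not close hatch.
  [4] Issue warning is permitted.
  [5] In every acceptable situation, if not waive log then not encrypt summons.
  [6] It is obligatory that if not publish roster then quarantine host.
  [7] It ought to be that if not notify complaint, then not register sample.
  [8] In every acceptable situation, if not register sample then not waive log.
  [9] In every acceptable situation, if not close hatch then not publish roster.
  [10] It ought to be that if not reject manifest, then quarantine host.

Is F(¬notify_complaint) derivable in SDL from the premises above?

Premises 2 and 3 cover both cases: O(¬arm_system → ¬close_hatch) and O(arm_system → ¬close_hatch). Since ¬arm_system ∨ arm_system is a tautology, O(¬close_hatch) follows.
With premise 9, O(¬close_hatch → ¬publish_roster), the K-axiom yields O(¬publish_roster).
With premise 6, O(¬publish_roster → quarantine_host), the K-axiom yields O(quarantine_host).
Premise 1 is O(¬encrypt_summons → ¬quarantine_host); contrapositively O(quarantine_host → encrypt_summons). Since O(quarantine_host) holds, K gives O(encrypt_summons).
Premise 5 is O(¬waive_log → ¬encrypt_summons); contrapositively O(encrypt_summons → waive_log). Since O(encrypt_summons) holds, K gives O(waive_log).
Premise 8 is O(¬register_sample → ¬waive_log); contrapositively O(waive_log → register_sample). Since O(waive_log) holds, K gives O(register_sample).
Premise 7 is O(¬notify_complaint → ¬register_sample); contrapositively O(register_sample → notify_complaint). Since O(register_sample) holds, K gives O(notify_complaint).
Premises 4, 10 do not contribute to this derivation.
So O(notify_complaint) holds, i.e. F(¬notify_complaint). The claim follows.

Yes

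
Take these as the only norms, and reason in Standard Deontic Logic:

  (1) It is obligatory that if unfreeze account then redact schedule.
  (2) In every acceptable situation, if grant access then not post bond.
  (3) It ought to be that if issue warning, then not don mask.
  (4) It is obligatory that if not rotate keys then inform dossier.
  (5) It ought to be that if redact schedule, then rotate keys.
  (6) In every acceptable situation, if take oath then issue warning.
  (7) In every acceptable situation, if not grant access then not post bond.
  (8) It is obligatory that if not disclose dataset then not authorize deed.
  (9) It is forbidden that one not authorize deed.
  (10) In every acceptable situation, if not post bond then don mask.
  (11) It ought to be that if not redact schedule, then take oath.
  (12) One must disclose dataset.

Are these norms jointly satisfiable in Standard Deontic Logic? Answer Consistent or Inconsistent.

Consistent

Premise 8 is O(¬disclose_dataset → ¬authorize_deed), but O(¬disclose_dataset) is not derivable from the premises, so it does not yield O(¬authorize_deed).
So O(¬authorize_deed) is not derivable, and the apparent clash with O(authorize_deed) does not arise.
A world satisfying every obligation exists (e.g. authorize_deed=true, disclose_dataset=true, don_mask=true, grant_access=false, inform_dossier=false, issue_warning=false, post_bond=false, redact_schedule=true, rotate_keys=true, take_oath=false, unfreeze_account=false); no atom is both obligatory and forbidden, so the set is consistent.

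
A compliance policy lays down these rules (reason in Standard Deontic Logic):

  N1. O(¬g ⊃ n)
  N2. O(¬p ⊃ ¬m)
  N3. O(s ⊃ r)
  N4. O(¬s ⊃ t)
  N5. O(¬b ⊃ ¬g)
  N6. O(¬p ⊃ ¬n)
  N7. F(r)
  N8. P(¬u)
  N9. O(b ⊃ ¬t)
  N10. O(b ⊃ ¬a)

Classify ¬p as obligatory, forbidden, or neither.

Forbidden

F(r) at premise 7 means O(¬r).
The contrapositive of premise 3 (O(s ⊃ r)) is O(¬r ⊃ ¬s), and O(¬r) is already established, so O(¬s).
Applying K to premise 4 (O(¬s ⊃ t)) and O(¬s) yields O(t).
The contrapositive of premise 9 (O(b ⊃ ¬t)) is O(t ⊃ ¬b), and O(t) is already established, so O(¬b).
Premise 5 is O(¬b ⊃ ¬g); since O(¬b), deontic closure gives O(¬g).
Applying K to premise 1 (O(¬g ⊃ n)) and O(¬g) yields O(n).
Premise 6 is O(¬p ⊃ ¬n); contrapositively O(n ⊃ p). Since O(n) holds, K gives O(p).
Premises 2, 8, 10 do not contribute to this derivation.
Thus O(p), which is F(¬p): ¬p is forbidden.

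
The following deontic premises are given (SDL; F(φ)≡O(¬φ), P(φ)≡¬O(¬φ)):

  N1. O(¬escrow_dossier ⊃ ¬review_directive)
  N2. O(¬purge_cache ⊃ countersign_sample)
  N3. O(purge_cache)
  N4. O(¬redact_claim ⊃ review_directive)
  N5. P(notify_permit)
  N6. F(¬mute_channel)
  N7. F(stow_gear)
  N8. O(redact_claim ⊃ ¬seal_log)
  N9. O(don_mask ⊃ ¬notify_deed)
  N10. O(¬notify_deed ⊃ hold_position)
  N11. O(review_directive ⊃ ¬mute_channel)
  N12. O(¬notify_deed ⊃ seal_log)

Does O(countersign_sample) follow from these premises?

Premise 2 is O(¬purge_cache ⊃ countersign_sample), but O(¬purge_cache) is not derivable from the premises, so it does not yield O(countersign_sample).
No other premise forces O(countersign_sample). An ideal world satisfying every premise can still have countersign_sample false, so O(countersign_sample) is not derivable.

No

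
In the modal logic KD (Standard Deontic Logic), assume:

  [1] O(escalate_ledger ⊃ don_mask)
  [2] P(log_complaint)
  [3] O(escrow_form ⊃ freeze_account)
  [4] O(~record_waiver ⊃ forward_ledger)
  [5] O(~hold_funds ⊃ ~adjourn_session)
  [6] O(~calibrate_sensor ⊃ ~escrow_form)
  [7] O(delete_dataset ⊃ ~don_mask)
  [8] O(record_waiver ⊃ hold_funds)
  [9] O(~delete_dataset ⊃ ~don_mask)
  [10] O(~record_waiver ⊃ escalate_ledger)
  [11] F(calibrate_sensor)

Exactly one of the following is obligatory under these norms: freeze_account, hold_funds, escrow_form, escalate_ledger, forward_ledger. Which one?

hold_funds

Premises 7 and 9 cover both cases: O(delete_dataset ⊃ ~don_mask) and O(~delete_dataset ⊃ ~don_mask). Since delete_dataset ∨ ~delete_dataset is a tautology, O(~don_mask) follows.
Premise 1 is O(escalate_ledger ⊃ don_mask); contrapositively O(~don_mask ⊃ ~escalate_ledger). Since O(~don_mask) holds, K gives O(~escalate_ledger).
Premise 10 is O(~record_waiver ⊃ escalate_ledger); contrapositively O(~escalate_ledger ⊃ record_waiver). Since O(~escalate_ledger) holds, K gives O(record_waiver).
Premise 8 is O(record_waiver ⊃ hold_funds); since O(record_waiver), deontic closure gives O(hold_funds).
So O(hold_funds) holds — hold_funds is obligatory. None of the other listed options is made obligatory by any chain of premises.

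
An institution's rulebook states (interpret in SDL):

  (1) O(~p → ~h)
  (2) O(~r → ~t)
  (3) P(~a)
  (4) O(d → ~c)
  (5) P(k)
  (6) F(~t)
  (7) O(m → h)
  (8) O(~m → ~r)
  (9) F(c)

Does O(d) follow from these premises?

No

Premise 4 is O(d → ~c); even if O(~c) held, inferring O(d) would be affirming the consequent — invalid.
No other premise forces O(d). An ideal world satisfying every premise can still have d false, so O(d) is not derivable.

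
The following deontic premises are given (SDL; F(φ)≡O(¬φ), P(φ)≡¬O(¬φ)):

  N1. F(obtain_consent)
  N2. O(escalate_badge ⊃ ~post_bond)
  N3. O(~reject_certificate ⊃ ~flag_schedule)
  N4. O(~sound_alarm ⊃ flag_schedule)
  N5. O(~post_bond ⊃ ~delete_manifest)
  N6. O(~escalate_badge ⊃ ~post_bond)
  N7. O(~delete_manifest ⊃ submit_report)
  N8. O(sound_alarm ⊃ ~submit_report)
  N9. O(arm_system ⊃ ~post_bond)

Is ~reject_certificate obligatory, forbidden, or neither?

Forbidden

By case analysis on escalate_badge: premise 2 gives O(escalate_badge ⊃ ~post_bond) and premise 6 gives O(~escalate_badge ⊃ ~post_bond), so O(~post_bond) either way.
Applying K to premise 5 (O(~post_bond ⊃ ~delete_manifest)) and O(~post_bond) yields O(~delete_manifest).
Premise 7 is O(~delete_manifest ⊃ submit_report); since O(~delete_manifest), deontic closure gives O(submit_report).
The contrapositive of premise 8 (O(sound_alarm ⊃ ~submit_report)) is O(submit_report ⊃ ~sound_alarm), and O(submit_report) is already established, so O(~sound_alarm).
With premise 4, O(~sound_alarm ⊃ flag_schedule), the K-axiom yields O(flag_schedule).
Premise 3, O(~reject_certificate ⊃ ~flag_schedule), contraposes to O(flag_schedule ⊃ reject_certificate); with O(flag_schedule) we get O(reject_certificate).
Premises 1, 9 do not contribute to this derivation.
Thus O(reject_certificate), which is F(~reject_certificate): ~reject_certificate is forbidden.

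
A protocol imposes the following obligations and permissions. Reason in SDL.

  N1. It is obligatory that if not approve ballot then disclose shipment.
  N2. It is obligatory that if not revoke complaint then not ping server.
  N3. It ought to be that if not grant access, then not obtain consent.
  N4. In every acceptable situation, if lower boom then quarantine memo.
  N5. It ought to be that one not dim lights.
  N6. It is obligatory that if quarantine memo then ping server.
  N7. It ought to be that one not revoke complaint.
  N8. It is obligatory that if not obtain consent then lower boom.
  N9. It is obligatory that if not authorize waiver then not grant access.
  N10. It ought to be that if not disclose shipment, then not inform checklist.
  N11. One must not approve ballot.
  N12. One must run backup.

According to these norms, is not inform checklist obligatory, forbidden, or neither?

Neither

Premise 10 is O(¬disclose_shipment → ¬inform_checklist), but O(¬disclose_shipment) is not derivable from the premises, so it does not yield O(¬inform_checklist).
No premise or chain of K-axiom applications forces O(¬inform_checklist), and none forces O(inform_checklist). So ¬inform_checklist is neither obligatory nor forbidden under these norms.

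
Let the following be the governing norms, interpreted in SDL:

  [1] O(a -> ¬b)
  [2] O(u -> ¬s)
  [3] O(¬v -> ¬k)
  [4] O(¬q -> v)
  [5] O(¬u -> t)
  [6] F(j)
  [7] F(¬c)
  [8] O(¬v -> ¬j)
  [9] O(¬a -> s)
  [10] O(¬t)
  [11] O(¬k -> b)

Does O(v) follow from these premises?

Yes

From premise 10 we have O(¬t).
Premise 5 is O(¬u -> t); contrapositively O(¬t -> u). Since O(¬t) holds, K gives O(u).
Premise 2 is O(u -> ¬s); since O(u), deontic closure gives O(¬s).
The contrapositive of premise 9 (O(¬a -> s)) is O(¬s -> a), and O(¬s) is already established, so O(a).
Premise 1 is O(a -> ¬b); since O(a), deontic closure gives O(¬b).
Premise 11, O(¬k -> b), contraposes to O(¬b -> k); with O(¬b) we get O(k).
Premise 3, O(¬v -> ¬k), contraposes to O(k -> v); with O(k) we get O(v).
Premises 4, 6, 7, 8 do not contribute to this derivation.
So O(v) follows.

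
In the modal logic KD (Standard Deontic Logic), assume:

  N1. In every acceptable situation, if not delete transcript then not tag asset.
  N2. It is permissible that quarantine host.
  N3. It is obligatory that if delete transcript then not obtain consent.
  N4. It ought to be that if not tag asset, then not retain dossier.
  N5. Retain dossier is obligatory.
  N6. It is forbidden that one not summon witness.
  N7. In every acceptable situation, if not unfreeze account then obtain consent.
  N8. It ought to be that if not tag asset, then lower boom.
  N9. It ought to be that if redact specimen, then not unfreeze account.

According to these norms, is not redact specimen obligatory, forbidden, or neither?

Premise 5 states O(retain_dossier) outright.
The contrapositive of premise 4 (O(¬tag_asset → ¬retain_dossier)) is O(retain_dossier → tag_asset), and O(retain_dossier) is already established, so O(tag_asset).
The contrapositive of premise 1 (O(¬delete_transcript → ¬tag_asset)) is O(tag_asset → delete_transcript), and O(tag_asset) is already established, so O(delete_transcript).
With premise 3, O(delete_transcript → ¬obtain_consent), the K-axiom yields O(¬obtain_consent).
The contrapositive of premise 7 (O(¬unfreeze_account → obtain_consent)) is O(¬obtain_consent → unfreeze_account), and O(¬obtain_consent) is already established, so O(unfreeze_account).
Premise 9 is O(redact_specimen → ¬unfreeze_account); contrapositively O(unfreeze_account → ¬redact_specimen). Since O(unfreeze_account) holds, K gives O(¬redact_specimen).
Premises 2, 6, 8 do not contribute to this derivation.
Hence ¬redact_specimen is obligatory.

Obligatory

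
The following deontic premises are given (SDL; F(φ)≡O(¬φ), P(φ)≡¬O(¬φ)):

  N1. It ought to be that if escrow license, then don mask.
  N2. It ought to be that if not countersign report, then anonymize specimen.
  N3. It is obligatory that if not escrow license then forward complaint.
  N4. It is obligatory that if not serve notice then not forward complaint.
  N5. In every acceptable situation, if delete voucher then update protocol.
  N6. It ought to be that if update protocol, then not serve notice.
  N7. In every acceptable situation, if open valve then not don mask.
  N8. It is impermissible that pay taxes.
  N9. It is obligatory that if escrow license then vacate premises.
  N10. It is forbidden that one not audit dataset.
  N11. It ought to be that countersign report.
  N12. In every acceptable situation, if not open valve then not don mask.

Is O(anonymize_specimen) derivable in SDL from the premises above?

No

Premise 2 is O(¬countersign_report → anonymize_specimen), but O(¬countersign_report) is not derivable from the premises, so it does not yield O(anonymize_specimen).
No other premise forces O(anonymize_specimen). An ideal world satisfying every premise can still have anonymize_specimen false, so O(anonymize_specimen) is not derivable.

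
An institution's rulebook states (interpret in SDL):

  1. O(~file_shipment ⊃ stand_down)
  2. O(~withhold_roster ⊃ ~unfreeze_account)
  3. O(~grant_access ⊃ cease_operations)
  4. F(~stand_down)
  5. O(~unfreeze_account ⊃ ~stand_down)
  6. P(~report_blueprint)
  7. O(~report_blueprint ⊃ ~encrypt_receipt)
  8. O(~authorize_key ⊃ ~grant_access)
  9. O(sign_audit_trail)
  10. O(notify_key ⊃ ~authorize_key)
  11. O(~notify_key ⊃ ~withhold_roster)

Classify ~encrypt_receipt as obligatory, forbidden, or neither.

Premise 7 is O(~report_blueprint ⊃ ~encrypt_receipt), but O(~report_blueprint) is not derivable from the premises (the permission P(~report_blueprint) asserts only ~O(report_blueprint), not O(~report_blueprint)), so it does not yield O(~encrypt_receipt).
No premise or chain of K-axiom applications forces O(~encrypt_receipt), and none forces O(encrypt_receipt). So ~encrypt_receipt is neither obligatory nor forbidden under these norms.

Neither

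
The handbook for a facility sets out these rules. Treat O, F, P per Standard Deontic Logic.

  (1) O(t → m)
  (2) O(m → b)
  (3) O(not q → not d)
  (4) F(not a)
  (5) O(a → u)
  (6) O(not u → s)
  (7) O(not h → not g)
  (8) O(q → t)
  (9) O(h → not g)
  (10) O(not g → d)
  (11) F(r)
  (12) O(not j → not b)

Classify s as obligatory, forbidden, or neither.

Premise 6 is O(not u → s), but O(not u) is not derivable from the premises, so it does not yield O(s).
No premise or chain of K-axiom applications forces O(s), and none forces O(not s). So s is neither obligatory nor forbidden under these norms.

Neither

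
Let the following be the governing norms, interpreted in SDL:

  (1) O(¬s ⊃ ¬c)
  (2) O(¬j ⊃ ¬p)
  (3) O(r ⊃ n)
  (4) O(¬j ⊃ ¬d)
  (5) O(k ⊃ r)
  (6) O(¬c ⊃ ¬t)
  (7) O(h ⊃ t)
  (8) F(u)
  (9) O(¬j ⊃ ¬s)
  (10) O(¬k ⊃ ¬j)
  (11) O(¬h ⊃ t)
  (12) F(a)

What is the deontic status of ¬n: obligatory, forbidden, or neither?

Premises 7 and 11 are O(h ⊃ t) and O(¬h ⊃ t); every ideal world satisfies h or ¬h, so in either case t holds — hence O(t).
Premise 6, O(¬c ⊃ ¬t), contraposes to O(t ⊃ c); with O(t) we get O(c).
Premise 1, O(¬s ⊃ ¬c), contraposes to O(c ⊃ s); with O(c) we get O(s).
The contrapositive of premise 9 (O(¬j ⊃ ¬s)) is O(s ⊃ j), and O(s) is already established, so O(j).
Premise 10, O(¬k ⊃ ¬j), contraposes to O(j ⊃ k); with O(j) we get O(k).
With premise 5, O(k ⊃ r), the K-axiom yields O(r).
From O(r) and premise 3, O(r ⊃ n), we obtain O(n).
Premises 2, 4, 8, 12 do not contribute to this derivation.
Thus O(n), which is F(¬n): ¬n is forbidden.

Forbidden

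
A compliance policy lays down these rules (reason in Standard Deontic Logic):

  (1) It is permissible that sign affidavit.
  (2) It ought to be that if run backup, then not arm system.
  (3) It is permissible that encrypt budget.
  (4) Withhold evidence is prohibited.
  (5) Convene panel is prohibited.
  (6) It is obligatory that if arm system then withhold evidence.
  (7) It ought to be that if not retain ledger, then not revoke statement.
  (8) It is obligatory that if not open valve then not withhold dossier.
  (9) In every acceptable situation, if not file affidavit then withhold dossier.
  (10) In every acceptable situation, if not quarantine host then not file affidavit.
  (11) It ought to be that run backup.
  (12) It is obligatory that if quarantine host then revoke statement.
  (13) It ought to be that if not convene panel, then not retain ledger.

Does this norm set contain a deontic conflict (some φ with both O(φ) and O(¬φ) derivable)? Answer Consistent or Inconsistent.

Premise 6 is O(arm_system → withhold_evidence), but O(arm_system) is not derivable from the premises, so it does not yield O(withhold_evidence).
So O(withhold_evidence) is not derivable, and the apparent clash with O(¬withhold_evidence) does not arise.
A world satisfying every obligation exists (e.g. arm_system=false, convene_panel=false, encrypt_budget=false, file_affidavit=false, open_valve=true, quarantine_host=false, retain_ledger=false, revoke_statement=false, run_backup=true, sign_affidavit=false, withhold_dossier=true, withhold_evidence=false); no atom is both obligatory and forbidden, so the set is consistent.

Consistent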